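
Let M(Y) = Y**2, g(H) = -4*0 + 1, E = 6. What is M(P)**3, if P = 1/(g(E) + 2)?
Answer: 1/729 ≈ 0.0013717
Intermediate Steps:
g(H) = 1 (g(H) = 0 + 1 = 1)
P = 1/3 (P = 1/(1 + 2) = 1/3 ≈ 0.33333)
M(P)**3 = ((1/3)**2)**3 = (1/9)**3 = 1/729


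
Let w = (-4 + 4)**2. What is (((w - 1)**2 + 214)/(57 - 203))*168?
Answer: -18060/73 ≈ -247.40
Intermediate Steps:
w = 0 (w = 0**2 = 0)
(((w - 1)**2 + 214)/(57 - 203))*168 = (((0 - 1)**2 + 214)/(57 - 203))*168 = (((-1)**2 + 214)/(-146))*168 = ((1 + 214)*(-1/146))*168 = (215*(-1/146))*168 = -215/146*168 = -18060/73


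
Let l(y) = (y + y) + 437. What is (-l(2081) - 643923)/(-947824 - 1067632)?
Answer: 324261/1007728 ≈ 0.32177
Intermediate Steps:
l(y) = 437 + 2*y (l(y) = 2*y + 437 = 437 + 2*y)
(-l(2081) - 643923)/(-947824 - 1067632) = (-(437 + 2*2081) - 643923)/(-947824 - 1067632) = (-(437 + 4162) - 643923)/(-2015456) = (-1*4599 - 643923)*(-1/2015456) = (-4599 - 643923)*(-1/2015456) = -648522*(-1/2015456) = 324261/1007728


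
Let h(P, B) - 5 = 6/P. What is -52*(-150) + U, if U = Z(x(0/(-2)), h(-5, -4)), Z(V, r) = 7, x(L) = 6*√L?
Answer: 7807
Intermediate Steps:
h(P, B) = 5 + 6/P
U = 7
-52*(-150) + U = -52*(-150) + 7 = 7800 + 7 = 7807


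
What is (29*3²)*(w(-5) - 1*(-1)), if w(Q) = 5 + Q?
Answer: 261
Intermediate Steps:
(29*3²)*(w(-5) - 1*(-1)) = (29*3²)*((5 - 5) - 1*(-1)) = (29*9)*(0 + 1) = 261*1 = 261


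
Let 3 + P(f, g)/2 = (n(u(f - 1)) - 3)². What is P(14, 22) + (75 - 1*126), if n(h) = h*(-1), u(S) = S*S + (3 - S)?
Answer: 52431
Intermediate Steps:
u(S) = 3 + S² - S (u(S) = S² + (3 - S) = 3 + S² - S)
n(h) = -h
P(f, g) = -6 + 2*(-7 + f - (-1 + f)²)² (P(f, g) = -6 + 2*(-(3 + (f - 1)² - (f - 1)) - 3)² = -6 + 2*(-(3 + (-1 + f)² - (-1 + f)) - 3)² = -6 + 2*(-(3 + (-1 + f)² + (1 - f)) - 3)² = -6 + 2*(-(4 + (-1 + f)² - f) - 3)² = -6 + 2*((-4 + f - (-1 + f)²) - 3)² = -6 + 2*(-7 + f - (-1 + f)²)²)
P(14, 22) + (75 - 1*126) = (-6 + 2*(7 + (-1 + 14)² - 1*14)²) + (75 - 1*126) = (-6 + 2*(7 + 13² - 14)²) + (75 - 126) = (-6 + 2*(7 + 169 - 14)²) - 51 = (-6 + 2*162²) - 51 = (-6 + 2*26244) - 51 = (-6 + 52488) - 51 = 52482 - 51 = 52431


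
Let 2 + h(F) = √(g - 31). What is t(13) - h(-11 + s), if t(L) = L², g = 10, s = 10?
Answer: 171 - I*√21 ≈ 171.0 - 4.5826*I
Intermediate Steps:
h(F) = -2 + I*√21 (h(F) = -2 + √(10 - 31) = -2 + √(-21) = -2 + I*√21)
t(13) - h(-11 + s) = 13² - (-2 + I*√21) = 169 + (2 - I*√21) = 171 - I*√21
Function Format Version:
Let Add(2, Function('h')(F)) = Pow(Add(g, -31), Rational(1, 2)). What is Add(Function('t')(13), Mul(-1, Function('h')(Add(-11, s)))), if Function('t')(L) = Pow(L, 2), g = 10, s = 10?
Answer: Add(171, Mul(-1, I, Pow(21, Rational(1, 2)))) ≈ Add(171.00, Mul(-4.5826, I))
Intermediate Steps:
Function('h')(F) = Add(-2, Mul(I, Pow(21, Rational(1, 2)))) (Function('h')(F) = Add(-2, Pow(Add(10, -31), Rational(1, 2))) = Add(-2, Pow(-21, Rational(1, 2))) = Add(-2, Mul(I, Pow(21, Rational(1, 2)))))
Add(Function('t')(13), Mul(-1, Function('h')(Add(-11, s)))) = Add(Pow(13, 2), Mul(-1, Add(-2, Mul(I, Pow(21, Rational(1, 2)))))) = Add(169, Add(2, Mul(-1, I, Pow(21, Rational(1, 2))))) = Add(171, Mul(-1, I, Pow(21, Rational(1, 2))))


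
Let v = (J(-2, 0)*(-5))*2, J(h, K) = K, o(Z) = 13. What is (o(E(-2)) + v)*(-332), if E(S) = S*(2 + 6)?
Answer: -4316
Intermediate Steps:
E(S) = 8*S (E(S) = S*8 = 8*S)
v = 0 (v = (0*(-5))*2 = 0*2 = 0)
(o(E(-2)) + v)*(-332) = (13 + 0)*(-332) = 13*(-332) = -4316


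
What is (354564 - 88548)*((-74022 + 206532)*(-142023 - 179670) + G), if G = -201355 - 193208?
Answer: -11339712489081888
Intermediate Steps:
G = -394563
(354564 - 88548)*((-74022 + 206532)*(-142023 - 179670) + G) = (354564 - 88548)*((-74022 + 206532)*(-142023 - 179670) - 394563) = 266016*(132510*(-321693) - 394563) = 266016*(-42627539430 - 394563) = 266016*(-42627933993) = -11339712489081888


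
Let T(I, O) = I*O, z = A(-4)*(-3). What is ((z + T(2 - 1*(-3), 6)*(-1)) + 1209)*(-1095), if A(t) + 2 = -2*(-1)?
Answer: -1291005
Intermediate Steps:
A(t) = 0 (A(t) = -2 - 2*(-1) = -2 + 2 = 0)
z = 0 (z = 0*(-3) = 0)
((z + T(2 - 1*(-3), 6)*(-1)) + 1209)*(-1095) = ((0 + ((2 - 1*(-3))*6)*(-1)) + 1209)*(-1095) = ((0 + ((2 + 3)*6)*(-1)) + 1209)*(-1095) = ((0 + (5*6)*(-1)) + 1209)*(-1095) = ((0 + 30*(-1)) + 1209)*(-1095) = ((0 - 30) + 1209)*(-1095) = (-30 + 1209)*(-1095) = 1179*(-1095) = -1291005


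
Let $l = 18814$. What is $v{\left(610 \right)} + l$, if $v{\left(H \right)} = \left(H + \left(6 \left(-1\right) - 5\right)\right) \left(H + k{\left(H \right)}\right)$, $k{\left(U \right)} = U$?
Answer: $749594$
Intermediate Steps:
$v{\left(H \right)} = 2 H \left(-11 + H\right)$ ($v{\left(H \right)} = \left(H + \left(6 \left(-1\right) - 5\right)\right) \left(H + H\right) = \left(H - 11\right) 2 H = \left(-11 + H\right) 2 H = 2 H \left(-11 + H\right)$)
$v{\left(610 \right)} + l = 2 \cdot 610 \left(-11 + 610\right) + 18814 = 2 \cdot 610 \cdot 599 + 18814 = 730780 + 18814 = 749594$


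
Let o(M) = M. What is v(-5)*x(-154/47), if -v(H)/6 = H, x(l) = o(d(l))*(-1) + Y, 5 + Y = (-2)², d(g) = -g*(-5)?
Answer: 21690/47 ≈ 461.49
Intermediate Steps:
d(g) = 5*g
Y = -1 (Y = -5 + (-2)² = -5 + 4 = -1)
x(l) = -1 - 5*l (x(l) = (5*l)*(-1) - 1 = -5*l - 1 = -1 - 5*l)
v(H) = -6*H
v(-5)*x(-154/47) = (-6*(-5))*(-1 - (-770)/47) = 30*(-1 - (-770)/47) = 30*(-1 - 5*(-154/47)) = 30*(-1 + 770/47) = 30*(723/47) = 21690/47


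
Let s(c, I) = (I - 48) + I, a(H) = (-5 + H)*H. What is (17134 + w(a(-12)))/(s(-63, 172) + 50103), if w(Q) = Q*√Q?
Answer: 17134/50399 + 408*√51/50399 ≈ 0.39778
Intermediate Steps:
a(H) = H*(-5 + H)
w(Q) = Q^(3/2)
s(c, I) = -48 + 2*I (s(c, I) = (-48 + I) + I = -48 + 2*I)
(17134 + w(a(-12)))/(s(-63, 172) + 50103) = (17134 + (-12*(-5 - 12))^(3/2))/((-48 + 2*172) + 50103) = (17134 + (-12*(-17))^(3/2))/((-48 + 344) + 50103) = (17134 + 204^(3/2))/(296 + 50103) = (17134 + 408*√51)/50399 = (17134 + 408*√51)*(1/50399) = 17134/50399 + 408*√51/50399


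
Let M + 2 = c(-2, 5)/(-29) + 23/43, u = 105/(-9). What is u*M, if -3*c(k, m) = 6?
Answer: 60935/3741 ≈ 16.288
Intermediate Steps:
c(k, m) = -2 (c(k, m) = -⅓*6 = -2)
u = -35/3 (u = 105*(-⅑) = -35/3 ≈ -11.667)
M = -1741/1247 (M = -2 + (-2/(-29) + 23/43) = -2 + (-2*(-1/29) + 23*(1/43)) = -2 + (2/29 + 23/43) = -2 + 753/1247 = -1741/1247 ≈ -1.3962)
u*M = -35/3*(-1741/1247) = 60935/3741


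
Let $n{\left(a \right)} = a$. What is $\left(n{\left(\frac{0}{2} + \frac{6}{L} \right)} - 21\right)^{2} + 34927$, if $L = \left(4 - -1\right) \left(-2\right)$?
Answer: $\frac{884839}{25} \approx 35394.0$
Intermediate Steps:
$L = -10$ ($L = \left(4 + 1\right) \left(-2\right) = 5 \left(-2\right) = -10$)
$\left(n{\left(\frac{0}{2} + \frac{6}{L} \right)} - 21\right)^{2} + 34927 = \left(\left(\frac{0}{2} + \frac{6}{-10}\right) - 21\right)^{2} + 34927 = \left(\left(0 \cdot \frac{1}{2} + 6 \left(- \frac{1}{10}\right)\right) - 21\right)^{2} + 34927 = \left(\left(0 - \frac{3}{5}\right) - 21\right)^{2} + 34927 = \left(- \frac{3}{5} - 21\right)^{2} + 34927 = \left(- \frac{108}{5}\right)^{2} + 34927 = \frac{11664}{25} + 34927 = \frac{884839}{25}$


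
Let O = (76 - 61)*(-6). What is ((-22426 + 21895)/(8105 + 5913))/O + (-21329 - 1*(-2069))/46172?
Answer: -674285663/1618097740 ≈ -0.41672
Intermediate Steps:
O = -90 (O = 15*(-6) = -90)
((-22426 + 21895)/(8105 + 5913))/O + (-21329 - 1*(-2069))/46172 = ((-22426 + 21895)/(8105 + 5913))/(-90) + (-21329 - 1*(-2069))/46172 = -531/14018*(-1/90) + (-21329 + 2069)*(1/46172) = -531*1/14018*(-1/90) - 19260*1/46172 = -531/14018*(-1/90) - 4815/11543 = 59/140180 - 4815/11543 = -674285663/1618097740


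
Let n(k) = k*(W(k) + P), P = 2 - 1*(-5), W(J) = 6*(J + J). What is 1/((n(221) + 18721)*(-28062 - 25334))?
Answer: -1/32377198560 ≈ -3.0886e-11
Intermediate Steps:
W(J) = 12*J (W(J) = 6*(2*J) = 12*J)
P = 7 (P = 2 + 5 = 7)
n(k) = k*(7 + 12*k) (n(k) = k*(12*k + 7) = k*(7 + 12*k))
1/((n(221) + 18721)*(-28062 - 25334)) = 1/((221*(7 + 12*221) + 18721)*(-28062 - 25334)) = 1/((221*(7 + 2652) + 18721)*(-53396)) = 1/((221*2659 + 18721)*(-53396)) = 1/((587639 + 18721)*(-53396)) = 1/(606360*(-53396)) = 1/(-32377198560) = -1/32377198560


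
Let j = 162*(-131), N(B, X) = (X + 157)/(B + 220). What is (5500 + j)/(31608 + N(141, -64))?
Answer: -810806/1630083 ≈ -0.49740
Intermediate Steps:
N(B, X) = (157 + X)/(220 + B)
j = -21222
(5500 + j)/(31608 + N(141, -64)) = (5500 - 21222)/(31608 + (157 - 64)/(220 + 141)) = -15722/(31608 + 93/361) = -15722/11410581/361 = -15722*361/11410581 = -810806/1630083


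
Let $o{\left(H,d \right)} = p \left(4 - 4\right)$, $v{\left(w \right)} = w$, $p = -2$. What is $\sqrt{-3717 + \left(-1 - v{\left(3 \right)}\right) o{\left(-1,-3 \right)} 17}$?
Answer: $3 i \sqrt{413} \approx 60.967 i$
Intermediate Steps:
$o{\left(H,d \right)} = 0$ ($o{\left(H,d \right)} = - 2 \left(4 - 4\right) = \left(-2\right) 0 = 0$)
$\sqrt{-3717 + \left(-1 - v{\left(3 \right)}\right) o{\left(-1,-3 \right)} 17} = \sqrt{-3717 + \left(-1 - 3\right) 0 \cdot 17} = \sqrt{-3717 + \left(-4\right) 0 \cdot 17} = \sqrt{-3717 + 0 \cdot 17} = \sqrt{-3717 + 0} = \sqrt{-3717} = 3 i \sqrt{413}$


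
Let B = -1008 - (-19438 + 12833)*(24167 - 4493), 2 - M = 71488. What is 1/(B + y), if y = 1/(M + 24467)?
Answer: 47019/6109919783477 ≈ 7.6955e-9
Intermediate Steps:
M = -71486 (M = 2 - 1*71488 = 2 - 71488 = -71486)
y = -1/47019 (y = 1/(-71486 + 24467) = 1/(-47019) = -1/47019 ≈ -2.1268e-5)
B = 129945762 (B = -1008 - (-6605)*19674 = -1008 - 1*(-129946770) = -1008 + 129946770 = 129945762)
1/(B + y) = 1/(129945762 - 1/47019) = 1/(6109919783477/47019) = 47019/6109919783477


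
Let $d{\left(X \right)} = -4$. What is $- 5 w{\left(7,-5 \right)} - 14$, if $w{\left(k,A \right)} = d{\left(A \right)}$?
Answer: $6$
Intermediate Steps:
$w{\left(k,A \right)} = -4$
$- 5 w{\left(7,-5 \right)} - 14 = \left(-5\right) \left(-4\right) - 14 = 20 - 14 = 6$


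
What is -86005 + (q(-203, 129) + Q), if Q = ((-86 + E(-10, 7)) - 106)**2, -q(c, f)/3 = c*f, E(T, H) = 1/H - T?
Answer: 1255773/49 ≈ 25628.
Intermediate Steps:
q(c, f) = -3*c*f
Q = 1620529/49 (Q = ((-86 + (1/7 - 1*(-10))) - 106)**2 = ((-86 + (1/7 + 10)) - 106)**2 = ((-86 + 71/7) - 106)**2 = (-531/7 - 106)**2 = (-1273/7)**2 = 1620529/49 ≈ 33072.)
-86005 + (q(-203, 129) + Q) = -86005 + (-3*(-203)*129 + 1620529/49) = -86005 + (78561 + 1620529/49) = -86005 + 5470018/49 = 1255773/49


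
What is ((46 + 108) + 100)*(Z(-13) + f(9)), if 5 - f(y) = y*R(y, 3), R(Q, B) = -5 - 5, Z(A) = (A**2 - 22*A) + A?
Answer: 136398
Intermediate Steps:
Z(A) = A**2 - 21*A
R(Q, B) = -10
f(y) = 5 + 10*y (f(y) = 5 - y*(-10) = 5 - (-10)*y = 5 + 10*y)
((46 + 108) + 100)*(Z(-13) + f(9)) = ((46 + 108) + 100)*(-13*(-21 - 13) + (5 + 10*9)) = (154 + 100)*(-13*(-34) + (5 + 90)) = 254*(442 + 95) = 254*537 = 136398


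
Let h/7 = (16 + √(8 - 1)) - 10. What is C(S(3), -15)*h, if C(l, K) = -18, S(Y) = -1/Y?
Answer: -756 - 126*√7 ≈ -1089.4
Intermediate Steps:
h = 42 + 7*√7 (h = 7*((16 + √(8 - 1)) - 10) = 7*((16 + √7) - 10) = 7*(6 + √7) = 42 + 7*√7 ≈ 60.520)
C(S(3), -15)*h = -18*(42 + 7*√7) = -756 - 126*√7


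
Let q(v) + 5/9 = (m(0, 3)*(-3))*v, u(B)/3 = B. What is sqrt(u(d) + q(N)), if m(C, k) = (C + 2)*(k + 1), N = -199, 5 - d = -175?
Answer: sqrt(47839)/3 ≈ 72.907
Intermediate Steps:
d = 180 (d = 5 - 1*(-175) = 5 + 175 = 180)
u(B) = 3*B
m(C, k) = (1 + k)*(2 + C) (m(C, k) = (2 + C)*(1 + k) = (1 + k)*(2 + C))
q(v) = -5/9 - 24*v (q(v) = -5/9 + ((2 + 0 + 2*3 + 0*3)*(-3))*v = -5/9 + ((2 + 0 + 6 + 0)*(-3))*v = -5/9 + (8*(-3))*v = -5/9 - 24*v)
sqrt(u(d) + q(N)) = sqrt(3*180 + (-5/9 - 24*(-199))) = sqrt(540 + (-5/9 + 4776)) = sqrt(540 + 42979/9) = sqrt(47839/9) = sqrt(47839)/3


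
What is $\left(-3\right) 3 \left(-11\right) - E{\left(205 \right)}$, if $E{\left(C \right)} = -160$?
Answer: $259$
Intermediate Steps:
$\left(-3\right) 3 \left(-11\right) - E{\left(205 \right)} = \left(-3\right) 3 \left(-11\right) - -160 = \left(-9\right) \left(-11\right) + 160 = 99 + 160 = 259$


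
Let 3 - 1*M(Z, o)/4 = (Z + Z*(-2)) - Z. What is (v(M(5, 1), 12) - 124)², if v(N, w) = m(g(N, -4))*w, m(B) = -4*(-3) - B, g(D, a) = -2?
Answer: 1936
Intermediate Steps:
M(Z, o) = 12 + 8*Z (M(Z, o) = 12 - 4*((Z + Z*(-2)) - Z) = 12 - 4*((Z - 2*Z) - Z) = 12 - 4*(-Z - Z) = 12 - (-8)*Z = 12 + 8*Z)
m(B) = 12 - B
v(N, w) = 14*w (v(N, w) = (12 - 1*(-2))*w = (12 + 2)*w = 14*w)
(v(M(5, 1), 12) - 124)² = (14*12 - 124)² = (168 - 124)² = 44² = 1936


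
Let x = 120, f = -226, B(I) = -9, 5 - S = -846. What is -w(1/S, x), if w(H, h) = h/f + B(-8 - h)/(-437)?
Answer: 25203/49381 ≈ 0.51038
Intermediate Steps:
S = 851 (S = 5 - 1*(-846) = 5 + 846 = 851)
w(H, h) = 9/437 - h/226 (w(H, h) = h/(-226) - 9/(-437) = h*(-1/226) - 9*(-1/437) = -h/226 + 9/437 = 9/437 - h/226)
-w(1/S, x) = -(9/437 - 1/226*120) = -(9/437 - 60/113) = -1*(-25203/49381) = 25203/49381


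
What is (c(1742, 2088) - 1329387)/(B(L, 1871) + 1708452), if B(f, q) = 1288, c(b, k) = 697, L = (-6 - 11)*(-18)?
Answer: -132869/170974 ≈ -0.77713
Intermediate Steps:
L = 306 (L = -17*(-18) = 306)
(c(1742, 2088) - 1329387)/(B(L, 1871) + 1708452) = (697 - 1329387)/(1288 + 1708452) = -1328690/1709740 = -1328690*1/1709740 = -132869/170974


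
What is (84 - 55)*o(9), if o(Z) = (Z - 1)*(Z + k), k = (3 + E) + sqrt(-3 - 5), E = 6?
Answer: 4176 + 464*I*sqrt(2) ≈ 4176.0 + 656.2*I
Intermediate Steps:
k = 9 + 2*I*sqrt(2) (k = (3 + 6) + sqrt(-3 - 5) = 9 + sqrt(-8) = 9 + 2*I*sqrt(2) ≈ 9.0 + 2.8284*I)
o(Z) = (-1 + Z)*(9 + Z + 2*I*sqrt(2)) (o(Z) = (Z - 1)*(Z + (9 + 2*I*sqrt(2))) = (-1 + Z)*(9 + Z + 2*I*sqrt(2)))
(84 - 55)*o(9) = (84 - 55)*(-9 + 9**2 - 1*9 + 9*(9 + 2*I*sqrt(2)) - 2*I*sqrt(2)) = 29*(-9 + 81 - 9 + (81 + 18*I*sqrt(2)) - 2*I*sqrt(2)) = 29*(144 + 16*I*sqrt(2)) = 4176 + 464*I*sqrt(2)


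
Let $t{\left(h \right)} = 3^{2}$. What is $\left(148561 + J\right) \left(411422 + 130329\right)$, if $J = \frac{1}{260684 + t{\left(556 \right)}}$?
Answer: $\frac{20981373049127274}{260693} \approx 8.0483 \cdot 10^{10}$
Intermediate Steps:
$t{\left(h \right)} = 9$
$J = \frac{1}{260693}$ ($J = \frac{1}{260684 + 9} = \frac{1}{260693} \approx 3.8359 \cdot 10^{-6}$)
$\left(148561 + J\right) \left(411422 + 130329\right) = \left(148561 + \frac{1}{260693}\right) \left(411422 + 130329\right) = \frac{38728812774}{260693} \cdot 541751 = \frac{20981373049127274}{260693}$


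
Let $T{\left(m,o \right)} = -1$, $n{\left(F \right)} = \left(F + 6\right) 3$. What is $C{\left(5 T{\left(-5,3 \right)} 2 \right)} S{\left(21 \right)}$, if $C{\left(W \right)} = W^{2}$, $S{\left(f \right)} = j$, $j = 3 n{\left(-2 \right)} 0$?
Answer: $0$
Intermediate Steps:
$n{\left(F \right)} = 18 + 3 F$ ($n{\left(F \right)} = \left(6 + F\right) 3 = 18 + 3 F$)
$j = 0$ ($j = 3 \left(18 + 3 \left(-2\right)\right) 0 = 3 \left(18 - 6\right) 0 = 3 \cdot 12 \cdot 0 = 36 \cdot 0 = 0$)
$S{\left(f \right)} = 0$
$C{\left(5 T{\left(-5,3 \right)} 2 \right)} S{\left(21 \right)} = \left(5 \left(-1\right) 2\right)^{2} \cdot 0 = \left(\left(-5\right) 2\right)^{2} \cdot 0 = \left(-10\right)^{2} \cdot 0 = 100 \cdot 0 = 0$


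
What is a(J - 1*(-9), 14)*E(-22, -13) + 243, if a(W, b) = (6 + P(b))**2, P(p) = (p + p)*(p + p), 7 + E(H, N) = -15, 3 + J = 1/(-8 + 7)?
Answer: -13729957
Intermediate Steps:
J = -4 (J = -3 + 1/(-8 + 7) = -3 + 1/(-1) = -3 - 1 = -4)
E(H, N) = -22 (E(H, N) = -7 - 15 = -22)
P(p) = 4*p**2 (P(p) = (2*p)*(2*p) = 4*p**2)
a(W, b) = (6 + 4*b**2)**2
a(J - 1*(-9), 14)*E(-22, -13) + 243 = (4*(3 + 2*14**2)**2)*(-22) + 243 = (4*(3 + 2*196)**2)*(-22) + 243 = (4*(3 + 392)**2)*(-22) + 243 = (4*395**2)*(-22) + 243 = (4*156025)*(-22) + 243 = 624100*(-22) + 243 = -13730200 + 243 = -13729957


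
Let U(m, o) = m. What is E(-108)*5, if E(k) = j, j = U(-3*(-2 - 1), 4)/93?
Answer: 15/31 ≈ 0.48387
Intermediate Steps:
j = 3/31 (j = -3*(-2 - 1)/93 = -3*(-3)*(1/93) = 9*(1/93) = 3/31 ≈ 0.096774)
E(k) = 3/31
E(-108)*5 = (3/31)*5 = 15/31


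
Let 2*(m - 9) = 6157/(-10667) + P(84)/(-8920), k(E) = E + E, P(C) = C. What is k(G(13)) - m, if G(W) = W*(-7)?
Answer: -9072836503/47574820 ≈ -190.71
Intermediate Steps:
G(W) = -7*W
k(E) = 2*E
m = 414219263/47574820 (m = 9 + (6157/(-10667) + 84/(-8920))/2 = 9 + (6157*(-1/10667) + 84*(-1/8920))/2 = 9 + (-6157/10667 - 21/2230)/2 = 9 + (1/2)*(-13954117/23787410) = 9 - 13954117/47574820 = 414219263/47574820 ≈ 8.7067)
k(G(13)) - m = 2*(-7*13) - 1*414219263/47574820 = 2*(-91) - 414219263/47574820 = -182 - 414219263/47574820 = -9072836503/47574820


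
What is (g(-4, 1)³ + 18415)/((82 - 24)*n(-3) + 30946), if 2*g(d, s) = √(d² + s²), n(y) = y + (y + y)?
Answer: 18415/30424 + 17*√17/243392 ≈ 0.60557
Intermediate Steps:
n(y) = 3*y (n(y) = y + 2*y = 3*y)
g(d, s) = √(d² + s²)/2
(g(-4, 1)³ + 18415)/((82 - 24)*n(-3) + 30946) = ((√((-4)² + 1²)/2)³ + 18415)/((82 - 24)*(3*(-3)) + 30946) = ((√(16 + 1)/2)³ + 18415)/(58*(-9) + 30946) = ((√17/2)³ + 18415)/(-522 + 30946) = (17*√17/8 + 18415)/30424 = (18415 + 17*√17/8)*(1/30424) = 18415/30424 + 17*√17/243392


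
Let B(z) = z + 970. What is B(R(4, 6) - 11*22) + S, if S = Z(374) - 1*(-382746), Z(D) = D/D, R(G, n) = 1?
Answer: 383476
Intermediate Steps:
B(z) = 970 + z
Z(D) = 1
S = 382747 (S = 1 - 1*(-382746) = 1 + 382746 = 382747)
B(R(4, 6) - 11*22) + S = (970 + (1 - 11*22)) + 382747 = (970 + (1 - 242)) + 382747 = (970 - 241) + 382747 = 729 + 382747 = 383476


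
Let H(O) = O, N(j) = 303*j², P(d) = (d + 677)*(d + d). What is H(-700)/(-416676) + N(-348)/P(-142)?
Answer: -955601007757/3956859465 ≈ -241.50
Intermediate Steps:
P(d) = 2*d*(677 + d) (P(d) = (677 + d)*(2*d) = 2*d*(677 + d))
H(-700)/(-416676) + N(-348)/P(-142) = -700/(-416676) + (303*(-348)²)/((2*(-142)*(677 - 142))) = -700*(-1/416676) + (303*121104)/((2*(-142)*535)) = 175/104169 + 36694512/(-151940) = 175/104169 + 36694512*(-1/151940) = 175/104169 - 9173628/37985 = -955601007757/3956859465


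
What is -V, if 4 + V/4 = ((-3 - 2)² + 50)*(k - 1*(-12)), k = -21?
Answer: 2716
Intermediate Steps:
V = -2716 (V = -16 + 4*(((-3 - 2)² + 50)*(-21 - 1*(-12))) = -16 + 4*(((-5)² + 50)*(-21 + 12)) = -16 + 4*((25 + 50)*(-9)) = -16 + 4*(75*(-9)) = -16 + 4*(-675) = -16 - 2700 = -2716)
-V = -1*(-2716) = 2716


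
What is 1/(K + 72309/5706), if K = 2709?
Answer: 1902/5176621 ≈ 0.00036742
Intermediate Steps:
1/(K + 72309/5706) = 1/(2709 + 72309/5706) = 1/(2709 + 72309*(1/5706)) = 1/(2709 + 24103/1902) = 1/(5176621/1902) = 1902/5176621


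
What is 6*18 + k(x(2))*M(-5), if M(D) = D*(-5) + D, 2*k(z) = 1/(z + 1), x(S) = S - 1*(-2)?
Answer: 110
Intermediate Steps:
x(S) = 2 + S (x(S) = S + 2 = 2 + S)
k(z) = 1/(2*(1 + z)) (k(z) = 1/(2*(z + 1)) = 1/(2*(1 + z)))
M(D) = -4*D (M(D) = -5*D + D = -4*D)
6*18 + k(x(2))*M(-5) = 6*18 + (1/(2*(1 + (2 + 2))))*(-4*(-5)) = 108 + (1/(2*(1 + 4)))*20 = 108 + ((1/2)/5)*20 = 108 + ((1/2)*(1/5))*20 = 108 + (1/10)*20 = 108 + 2 = 110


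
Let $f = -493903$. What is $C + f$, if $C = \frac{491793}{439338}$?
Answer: $- \frac{72329954807}{146446} \approx -4.939 \cdot 10^{5}$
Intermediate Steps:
$C = \frac{163931}{146446}$ ($C = 491793 \cdot \frac{1}{439338} = \frac{163931}{146446} \approx 1.1194$)
$C + f = \frac{163931}{146446} - 493903 = - \frac{72329954807}{146446}$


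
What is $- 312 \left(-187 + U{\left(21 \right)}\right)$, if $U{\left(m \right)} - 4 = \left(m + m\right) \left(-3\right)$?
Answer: $96408$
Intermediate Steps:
$U{\left(m \right)} = 4 - 6 m$ ($U{\left(m \right)} = 4 + \left(m + m\right) \left(-3\right) = 4 + 2 m \left(-3\right) = 4 - 6 m$)
$- 312 \left(-187 + U{\left(21 \right)}\right) = - 312 \left(-187 + \left(4 - 126\right)\right) = - 312 \left(-187 - 122\right) = \left(-312\right) \left(-309\right) = 96408$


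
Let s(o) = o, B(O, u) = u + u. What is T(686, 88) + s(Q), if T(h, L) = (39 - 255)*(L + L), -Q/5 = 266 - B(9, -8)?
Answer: -39426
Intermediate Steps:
B(O, u) = 2*u
Q = -1410 (Q = -5*(266 - 2*(-8)) = -5*(266 - 1*(-16)) = -5*(266 + 16) = -5*282 = -1410)
T(h, L) = -432*L
T(686, 88) + s(Q) = -432*88 - 1410 = -38016 - 1410 = -39426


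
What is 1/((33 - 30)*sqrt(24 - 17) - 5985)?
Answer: -95/568574 - sqrt(7)/11940054 ≈ -0.00016731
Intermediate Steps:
1/((33 - 30)*sqrt(24 - 17) - 5985) = 1/(3*sqrt(7) - 5985) = 1/(-5985 + 3*sqrt(7))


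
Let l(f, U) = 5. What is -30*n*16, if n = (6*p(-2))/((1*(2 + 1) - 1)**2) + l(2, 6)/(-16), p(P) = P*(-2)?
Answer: -2730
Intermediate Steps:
p(P) = -2*P
n = 91/16 (n = (6*(-2*(-2)))/((1*(2 + 1) - 1)**2) + 5/(-16) = (6*4)/((1*3 - 1)**2) + 5*(-1/16) = 24/((3 - 1)**2) - 5/16 = 24/(2**2) - 5/16 = 24/4 - 5/16 = 24*(1/4) - 5/16 = 6 - 5/16 = 91/16 ≈ 5.6875)
-30*n*16 = -30*91/16*16 = -1365/8*16 = -2730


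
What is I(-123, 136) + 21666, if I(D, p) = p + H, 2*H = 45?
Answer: 43649/2 ≈ 21825.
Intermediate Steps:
H = 45/2 (H = (1/2)*45 = 45/2 ≈ 22.500)
I(D, p) = 45/2 + p (I(D, p) = p + 45/2 = 45/2 + p)
I(-123, 136) + 21666 = (45/2 + 136) + 21666 = 317/2 + 21666 = 43649/2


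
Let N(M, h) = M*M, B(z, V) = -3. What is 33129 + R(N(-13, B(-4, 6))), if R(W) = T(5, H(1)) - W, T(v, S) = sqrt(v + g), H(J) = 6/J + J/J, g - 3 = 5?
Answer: 32960 + sqrt(13) ≈ 32964.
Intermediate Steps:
g = 8 (g = 3 + 5 = 8)
H(J) = 1 + 6/J (H(J) = 6/J + 1 = 1 + 6/J)
T(v, S) = sqrt(8 + v) (T(v, S) = sqrt(v + 8) = sqrt(8 + v))
N(M, h) = M**2
R(W) = sqrt(13) - W (R(W) = sqrt(8 + 5) - W = sqrt(13) - W)
33129 + R(N(-13, B(-4, 6))) = 33129 + (sqrt(13) - 1*(-13)**2) = 33129 + (sqrt(13) - 1*169) = 33129 + (sqrt(13) - 169) = 33129 + (-169 + sqrt(13)) = 32960 + sqrt(13)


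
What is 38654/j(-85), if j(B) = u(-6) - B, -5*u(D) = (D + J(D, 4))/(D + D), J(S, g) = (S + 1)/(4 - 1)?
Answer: 6957720/15277 ≈ 455.44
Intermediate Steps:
J(S, g) = ⅓ + S/3 (J(S, g) = (1 + S)/3 = (1 + S)*(⅓) = ⅓ + S/3)
u(D) = -(⅓ + 4*D/3)/(10*D) (u(D) = -(D + (⅓ + D/3))/(5*(D + D)) = -(⅓ + 4*D/3)/(5*(2*D)) = -(⅓ + 4*D/3)*1/(2*D)/5 = -(⅓ + 4*D/3)/(10*D))
j(B) = -23/180 - B (j(B) = (1/30)*(-1 - 4*(-6))/(-6) - B = (1/30)*(-⅙)*(-1 + 24) - B = (1/30)*(-⅙)*23 - B = -23/180 - B)
38654/j(-85) = 38654/(-23/180 - 1*(-85)) = 38654/(-23/180 + 85) = 38654/(15277/180) = 38654*(180/15277) = 6957720/15277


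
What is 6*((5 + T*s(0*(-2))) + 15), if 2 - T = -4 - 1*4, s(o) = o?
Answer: 120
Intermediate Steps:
T = 10 (T = 2 - (-4 - 1*4) = 2 - (-4 - 4) = 2 - 1*(-8) = 2 + 8 = 10)
6*((5 + T*s(0*(-2))) + 15) = 6*((5 + 10*(0*(-2))) + 15) = 6*((5 + 10*0) + 15) = 6*((5 + 0) + 15) = 6*(5 + 15) = 6*20 = 120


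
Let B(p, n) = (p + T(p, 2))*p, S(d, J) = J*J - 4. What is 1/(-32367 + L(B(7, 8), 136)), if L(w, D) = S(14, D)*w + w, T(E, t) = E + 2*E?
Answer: 1/3592261 ≈ 2.7838e-7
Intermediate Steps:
S(d, J) = -4 + J² (S(d, J) = J² - 4 = -4 + J²)
T(E, t) = 3*E
B(p, n) = 4*p² (B(p, n) = (p + 3*p)*p = (4*p)*p = 4*p²)
L(w, D) = w + w*(-4 + D²) (L(w, D) = (-4 + D²)*w + w = w*(-4 + D²) + w = w + w*(-4 + D²))
1/(-32367 + L(B(7, 8), 136)) = 1/(-32367 + (4*7²)*(-3 + 136²)) = 1/(-32367 + (4*49)*(-3 + 18496)) = 1/(-32367 + 196*18493) = 1/(-32367 + 3624628) = 1/3592261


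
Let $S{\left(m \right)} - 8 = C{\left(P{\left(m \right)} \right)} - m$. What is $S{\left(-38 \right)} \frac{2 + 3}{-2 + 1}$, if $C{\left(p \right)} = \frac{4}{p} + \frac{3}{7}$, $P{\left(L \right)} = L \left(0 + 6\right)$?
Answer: $- \frac{92590}{399} \approx -232.06$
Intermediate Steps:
$P{\left(L \right)} = 6 L$ ($P{\left(L \right)} = L 6 = 6 L$)
$C{\left(p \right)} = \frac{3}{7} + \frac{4}{p}$ ($C{\left(p \right)} = \frac{4}{p} + 3 \cdot \frac{1}{7} = \frac{4}{p} + \frac{3}{7} = \frac{3}{7} + \frac{4}{p}$)
$S{\left(m \right)} = \frac{59}{7} - m + \frac{2}{3 m}$ ($S{\left(m \right)} = 8 - \left(- \frac{3}{7} + m - 4 \frac{1}{6 m}\right) = 8 - \left(- \frac{3}{7} + m - \frac{2}{3 m}\right) = 8 + \left(\frac{3}{7} - m + \frac{2}{3 m}\right) = \frac{59}{7} - m + \frac{2}{3 m}$)
$S{\left(-38 \right)} \frac{2 + 3}{-2 + 1} = \left(\frac{59}{7} - -38 + \frac{2}{3 \left(-38\right)}\right) \frac{2 + 3}{-2 + 1} = \left(\frac{59}{7} + 38 + \frac{2}{3} \left(- \frac{1}{38}\right)\right) \frac{5}{-1} = \left(\frac{59}{7} + 38 - \frac{1}{57}\right) 5 \left(-1\right) = \frac{18518}{399} \left(-5\right) = - \frac{92590}{399}$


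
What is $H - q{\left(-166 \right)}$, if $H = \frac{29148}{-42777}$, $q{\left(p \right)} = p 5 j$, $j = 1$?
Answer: $\frac{1689322}{2037} \approx 829.32$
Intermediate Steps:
$q{\left(p \right)} = 5 p$ ($q{\left(p \right)} = p 5 \cdot 1 = 5 p 1 = 5 p$)
$H = - \frac{1388}{2037}$ ($H = 29148 \left(- \frac{1}{42777}\right) = - \frac{1388}{2037} \approx -0.68139$)
$H - q{\left(-166 \right)} = - \frac{1388}{2037} - 5 \left(-166\right) = - \frac{1388}{2037} - -830 = - \frac{1388}{2037} + 830 = \frac{1689322}{2037}$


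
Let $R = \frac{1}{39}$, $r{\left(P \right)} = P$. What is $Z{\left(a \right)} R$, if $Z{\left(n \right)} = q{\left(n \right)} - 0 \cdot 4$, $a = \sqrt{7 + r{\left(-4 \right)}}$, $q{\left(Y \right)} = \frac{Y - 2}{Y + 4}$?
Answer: $- \frac{11}{507} + \frac{2 \sqrt{3}}{169} \approx -0.0011986$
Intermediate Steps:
$q{\left(Y \right)} = \frac{-2 + Y}{4 + Y}$
$a = \sqrt{3}$ ($a = \sqrt{7 - 4} = \sqrt{3} \approx 1.732$)
$Z{\left(n \right)} = \frac{-2 + n}{4 + n}$ ($Z{\left(n \right)} = \frac{-2 + n}{4 + n} - 0 \cdot 4 = \frac{-2 + n}{4 + n} - 0 = \frac{-2 + n}{4 + n} + 0 = \frac{-2 + n}{4 + n}$)
$R = \frac{1}{39} \approx 0.025641$
$Z{\left(a \right)} R = \frac{-2 + \sqrt{3}}{4 + \sqrt{3}} \cdot \frac{1}{39} = \frac{-2 + \sqrt{3}}{39 \left(4 + \sqrt{3}\right)}$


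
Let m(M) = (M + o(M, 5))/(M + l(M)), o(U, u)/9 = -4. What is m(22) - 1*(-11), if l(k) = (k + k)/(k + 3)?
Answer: 3092/297 ≈ 10.411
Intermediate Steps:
l(k) = 2*k/(3 + k) (l(k) = (2*k)/(3 + k) = 2*k/(3 + k))
o(U, u) = -36 (o(U, u) = 9*(-4) = -36)
m(M) = (-36 + M)/(M + 2*M/(3 + M)) (m(M) = (M - 36)/(M + 2*M/(3 + M)) = (-36 + M)/(M + 2*M/(3 + M)))
m(22) - 1*(-11) = (-36 + 22)*(3 + 22)/(22*(5 + 22)) - 1*(-11) = (1/22)*(-14)*25/27 + 11 = (1/22)*(1/27)*(-14)*25 + 11 = -175/297 + 11 = 3092/297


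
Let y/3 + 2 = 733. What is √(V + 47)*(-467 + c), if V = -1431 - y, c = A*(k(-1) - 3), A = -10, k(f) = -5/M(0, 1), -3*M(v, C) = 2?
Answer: -3584*I*√73 ≈ -30622.0*I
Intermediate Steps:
y = 2193 (y = -6 + 3*733 = -6 + 2199 = 2193)
M(v, C) = -⅔ (M(v, C) = -⅓*2 = -⅔)
k(f) = 15/2 (k(f) = -5/(-⅔) = -5*(-3/2) = 15/2)
c = -45 (c = -10*(15/2 - 3) = -10*9/2 = -45)
V = -3624 (V = -1431 - 1*2193 = -1431 - 2193 = -3624)
√(V + 47)*(-467 + c) = √(-3624 + 47)*(-467 - 45) = √(-3577)*(-512) = (7*I*√73)*(-512) = -3584*I*√73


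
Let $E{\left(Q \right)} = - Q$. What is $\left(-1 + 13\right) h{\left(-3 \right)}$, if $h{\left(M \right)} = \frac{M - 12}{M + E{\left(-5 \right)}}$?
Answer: $-90$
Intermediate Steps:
$h{\left(M \right)} = \frac{-12 + M}{5 + M}$ ($h{\left(M \right)} = \frac{M - 12}{M - -5} = \frac{-12 + M}{M + 5} = \frac{-12 + M}{5 + M}$)
$\left(-1 + 13\right) h{\left(-3 \right)} = \left(-1 + 13\right) \frac{-12 - 3}{5 - 3} = 12 \cdot \frac{1}{2} \left(-15\right) = 12 \left(- \frac{15}{2}\right) = -90$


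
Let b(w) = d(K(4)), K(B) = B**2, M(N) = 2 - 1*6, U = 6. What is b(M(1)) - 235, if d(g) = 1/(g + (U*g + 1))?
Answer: -26554/113 ≈ -234.99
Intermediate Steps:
M(N) = -4 (M(N) = 2 - 6 = -4)
d(g) = 1/(1 + 7*g) (d(g) = 1/(g + (6*g + 1)) = 1/(g + (1 + 6*g)) = 1/(1 + 7*g))
b(w) = 1/113 (b(w) = 1/(1 + 7*4**2) = 1/(1 + 7*16) = 1/(1 + 112) = 1/113)
b(M(1)) - 235 = 1/113 - 235 = -26554/113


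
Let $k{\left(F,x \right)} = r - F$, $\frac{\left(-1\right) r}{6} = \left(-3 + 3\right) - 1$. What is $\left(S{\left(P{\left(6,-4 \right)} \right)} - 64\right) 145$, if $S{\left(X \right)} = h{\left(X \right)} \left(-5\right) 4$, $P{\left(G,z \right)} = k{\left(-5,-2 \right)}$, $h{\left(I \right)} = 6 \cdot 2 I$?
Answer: $-392080$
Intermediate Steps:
$r = 6$ ($r = - 6 \left(\left(-3 + 3\right) - 1\right) = - 6 \left(0 - 1\right) = \left(-6\right) \left(-1\right) = 6$)
$h{\left(I \right)} = 12 I$
$k{\left(F,x \right)} = 6 - F$
$P{\left(G,z \right)} = 11$ ($P{\left(G,z \right)} = 6 - -5 = 6 + 5 = 11$)
$S{\left(X \right)} = - 240 X$ ($S{\left(X \right)} = 12 X \left(-5\right) 4 = - 60 X 4 = - 240 X$)
$\left(S{\left(P{\left(6,-4 \right)} \right)} - 64\right) 145 = \left(\left(-240\right) 11 - 64\right) 145 = \left(-2640 - 64\right) 145 = \left(-2704\right) 145 = -392080$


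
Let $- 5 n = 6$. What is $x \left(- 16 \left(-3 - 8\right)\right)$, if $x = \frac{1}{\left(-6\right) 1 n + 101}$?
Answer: $\frac{880}{541} \approx 1.6266$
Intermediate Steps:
$n = - \frac{6}{5}$ ($n = \left(- \frac{1}{5}\right) 6 = - \frac{6}{5} \approx -1.2$)
$x = \frac{5}{541}$ ($x = \frac{1}{\left(-6\right) 1 \left(- \frac{6}{5}\right) + 101} = \frac{1}{\left(-6\right) \left(- \frac{6}{5}\right) + 101} = \frac{1}{\frac{36}{5} + 101} = \frac{1}{\frac{541}{5}} = \frac{5}{541} \approx 0.0092421$)
$x \left(- 16 \left(-3 - 8\right)\right) = \frac{5 \left(- 16 \left(-3 - 8\right)\right)}{541} = \frac{5 \left(\left(-16\right) \left(-11\right)\right)}{541} = \frac{5}{541} \cdot 176 = \frac{880}{541}$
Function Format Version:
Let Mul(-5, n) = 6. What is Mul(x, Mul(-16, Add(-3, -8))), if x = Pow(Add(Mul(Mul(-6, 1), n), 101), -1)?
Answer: Rational(880, 541) ≈ 1.6266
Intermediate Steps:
n = Rational(-6, 5) (n = Mul(Rational(-1, 5), 6) = Rational(-6, 5) ≈ -1.2000)
x = Rational(5, 541) (x = Pow(Add(Mul(Mul(-6, 1), Rational(-6, 5)), 101), -1) = Pow(Add(Mul(-6, Rational(-6, 5)), 101), -1) = Pow(Add(Rational(36, 5), 101), -1) = Pow(Rational(541, 5), -1) = Rational(5, 541) ≈ 0.0092421)
Mul(x, Mul(-16, Add(-3, -8))) = Mul(Rational(5, 541), Mul(-16, Add(-3, -8))) = Mul(Rational(5, 541), Mul(-16, -11)) = Mul(Rational(5, 541), 176) = Rational(880, 541)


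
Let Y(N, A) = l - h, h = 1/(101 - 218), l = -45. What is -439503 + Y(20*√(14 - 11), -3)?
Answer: -51427115/117 ≈ -4.3955e+5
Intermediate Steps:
h = -1/117 (h = 1/(-117) = -1/117 ≈ -0.0085470)
Y(N, A) = -5264/117 (Y(N, A) = -45 - 1*(-1/117) = -45 + 1/117 = -5264/117)
-439503 + Y(20*√(14 - 11), -3) = -439503 - 5264/117 = -51427115/117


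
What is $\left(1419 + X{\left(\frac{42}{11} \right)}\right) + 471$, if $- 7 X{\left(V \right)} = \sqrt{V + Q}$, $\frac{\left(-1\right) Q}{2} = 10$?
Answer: $1890 - \frac{i \sqrt{1958}}{77} \approx 1890.0 - 0.57467 i$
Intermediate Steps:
$Q = -20$ ($Q = \left(-2\right) 10 = -20$)
$X{\left(V \right)} = - \frac{\sqrt{-20 + V}}{7}$ ($X{\left(V \right)} = - \frac{\sqrt{V - 20}}{7} = - \frac{\sqrt{-20 + V}}{7}$)
$\left(1419 + X{\left(\frac{42}{11} \right)}\right) + 471 = \left(1419 - \frac{\sqrt{-20 + \frac{42}{11}}}{7}\right) + 471 = \left(1419 - \frac{\sqrt{- \frac{178}{11}}}{7}\right) + 471 = \left(1419 - \frac{\frac{1}{11} i \sqrt{1958}}{7}\right) + 471 = \left(1419 - \frac{i \sqrt{1958}}{77}\right) + 471 = 1890 - \frac{i \sqrt{1958}}{77}$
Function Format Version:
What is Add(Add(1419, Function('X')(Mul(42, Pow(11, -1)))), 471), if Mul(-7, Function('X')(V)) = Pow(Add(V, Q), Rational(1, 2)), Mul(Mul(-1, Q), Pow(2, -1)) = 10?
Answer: Add(1890, Mul(Rational(-1, 77), I, Pow(1958, Rational(1, 2)))) ≈ Add(1890.0, Mul(-0.57467, I))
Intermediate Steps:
Q = -20 (Q = Mul(-2, 10) = -20)
Function('X')(V) = Mul(Rational(-1, 7), Pow(Add(-20, V), Rational(1, 2))) (Function('X')(V) = Mul(Rational(-1, 7), Pow(Add(V, -20), Rational(1, 2))) = Mul(Rational(-1, 7), Pow(Add(-20, V), Rational(1, 2))))
Add(Add(1419, Function('X')(Mul(42, Pow(11, -1)))), 471) = Add(Add(1419, Mul(Rational(-1, 7), Pow(Add(-20, Mul(42, Pow(11, -1))), Rational(1, 2)))), 471) = Add(Add(1419, Mul(Rational(-1, 7), Pow(Add(-20, Mul(42, Rational(1, 11))), Rational(1, 2)))), 471) = Add(Add(1419, Mul(Rational(-1, 7), Pow(Add(-20, Rational(42, 11)), Rational(1, 2)))), 471) = Add(Add(1419, Mul(Rational(-1, 7), Pow(Rational(-178, 11), Rational(1, 2)))), 471) = Add(Add(1419, Mul(Rational(-1, 7), Mul(Rational(1, 11), I, Pow(1958, Rational(1, 2))))), 471) = Add(Add(1419, Mul(Rational(-1, 77), I, Pow(1958, Rational(1, 2)))), 471) = Add(1890, Mul(Rational(-1, 77), I, Pow(1958, Rational(1, 2))))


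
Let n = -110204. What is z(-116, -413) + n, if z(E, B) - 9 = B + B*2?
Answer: -111434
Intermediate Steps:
z(E, B) = 9 + 3*B (z(E, B) = 9 + (B + B*2) = 9 + (B + 2*B) = 9 + 3*B)
z(-116, -413) + n = (9 + 3*(-413)) - 110204 = (9 - 1239) - 110204 = -1230 - 110204 = -111434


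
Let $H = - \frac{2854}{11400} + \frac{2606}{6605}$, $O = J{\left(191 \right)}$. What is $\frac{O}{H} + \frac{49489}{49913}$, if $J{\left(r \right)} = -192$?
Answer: $- \frac{72105610071203}{54194187749} \approx -1330.5$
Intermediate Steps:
$O = -192$
$H = \frac{1085773}{7529700}$ ($H = \left(-2854\right) \frac{1}{11400} + 2606 \cdot \frac{1}{6605} = - \frac{1427}{5700} + \frac{2606}{6605} = \frac{1085773}{7529700} \approx 0.1442$)
$\frac{O}{H} + \frac{49489}{49913} = - \frac{192}{\frac{1085773}{7529700}} + \frac{49489}{49913} = \left(-192\right) \frac{7529700}{1085773} + 49489 \cdot \frac{1}{49913} = - \frac{1445702400}{1085773} + \frac{49489}{49913} = - \frac{72105610071203}{54194187749}$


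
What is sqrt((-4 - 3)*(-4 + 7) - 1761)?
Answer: 9*I*sqrt(22) ≈ 42.214*I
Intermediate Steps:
sqrt((-4 - 3)*(-4 + 7) - 1761) = sqrt(-7*3 - 1761) = sqrt(-21 - 1761) = sqrt(-1782) = 9*I*sqrt(22)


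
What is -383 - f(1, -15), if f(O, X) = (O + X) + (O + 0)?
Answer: -370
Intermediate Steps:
f(O, X) = X + 2*O (f(O, X) = (O + X) + O = X + 2*O)
-383 - f(1, -15) = -383 - (-15 + 2*1) = -383 - (-15 + 2) = -383 - 1*(-13) = -383 + 13 = -370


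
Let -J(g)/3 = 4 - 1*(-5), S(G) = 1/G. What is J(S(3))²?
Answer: 729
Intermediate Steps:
J(g) = -27 (J(g) = -3*(4 - 1*(-5)) = -3*(4 + 5) = -3*9 = -27)
J(S(3))² = (-27)² = 729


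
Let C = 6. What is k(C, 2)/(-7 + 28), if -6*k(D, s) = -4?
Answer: 2/63 ≈ 0.031746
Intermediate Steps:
k(D, s) = ⅔ (k(D, s) = -⅙*(-4) = ⅔)
k(C, 2)/(-7 + 28) = (⅔)/(-7 + 28) = (⅔)/21 = (1/21)*(⅔) = 2/63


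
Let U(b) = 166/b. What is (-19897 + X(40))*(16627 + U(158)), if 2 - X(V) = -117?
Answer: -25980697248/79 ≈ -3.2887e+8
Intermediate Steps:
X(V) = 119 (X(V) = 2 - 1*(-117) = 2 + 117 = 119)
(-19897 + X(40))*(16627 + U(158)) = (-19897 + 119)*(16627 + 166/158) = -19778*(16627 + 166*(1/158)) = -19778*(16627 + 83/79) = -19778*1313616/79 = -25980697248/79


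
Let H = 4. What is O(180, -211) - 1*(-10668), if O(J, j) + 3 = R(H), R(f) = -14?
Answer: 10651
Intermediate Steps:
O(J, j) = -17 (O(J, j) = -3 - 14 = -17)
O(180, -211) - 1*(-10668) = -17 - 1*(-10668) = -17 + 10668 = 10651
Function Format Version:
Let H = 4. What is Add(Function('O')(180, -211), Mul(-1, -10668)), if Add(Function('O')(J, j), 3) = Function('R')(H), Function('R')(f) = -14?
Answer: 10651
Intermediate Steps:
Function('O')(J, j) = -17 (Function('O')(J, j) = Add(-3, -14) = -17)
Add(Function('O')(180, -211), Mul(-1, -10668)) = Add(-17, Mul(-1, -10668)) = Add(-17, 10668) = 10651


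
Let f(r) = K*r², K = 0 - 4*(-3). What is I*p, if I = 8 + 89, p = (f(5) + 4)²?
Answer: 8964352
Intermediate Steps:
K = 12 (K = 0 + 12 = 12)
f(r) = 12*r²
p = 92416 (p = (12*5² + 4)² = (12*25 + 4)² = (300 + 4)² = 304² = 92416)
I = 97
I*p = 97*92416 = 8964352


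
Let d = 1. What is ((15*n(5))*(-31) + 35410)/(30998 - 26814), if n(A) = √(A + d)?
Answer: 17705/2092 - 465*√6/4184 ≈ 8.1910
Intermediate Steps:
n(A) = √(1 + A) (n(A) = √(A + 1) = √(1 + A))
((15*n(5))*(-31) + 35410)/(30998 - 26814) = ((15*√(1 + 5))*(-31) + 35410)/(30998 - 26814) = ((15*√6)*(-31) + 35410)/4184 = (-465*√6 + 35410)*(1/4184) = (35410 - 465*√6)*(1/4184) = 17705/2092 - 465*√6/4184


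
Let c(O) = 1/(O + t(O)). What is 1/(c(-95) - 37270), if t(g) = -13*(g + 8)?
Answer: -1036/38611719 ≈ -2.6831e-5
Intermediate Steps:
t(g) = -104 - 13*g (t(g) = -13*(8 + g) = -104 - 13*g)
c(O) = 1/(-104 - 12*O) (c(O) = 1/(O + (-104 - 13*O)) = 1/(-104 - 12*O))
1/(c(-95) - 37270) = 1/(-1/(104 + 12*(-95)) - 37270) = 1/(-1/(104 - 1140) - 37270) = 1/(-1/(-1036) - 37270) = 1/(-1*(-1/1036) - 37270) = 1/(1/1036 - 37270) = 1/(-38611719/1036) = -1036/38611719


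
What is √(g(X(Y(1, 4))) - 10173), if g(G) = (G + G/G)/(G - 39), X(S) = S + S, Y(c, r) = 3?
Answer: 2*I*√2769657/33 ≈ 100.86*I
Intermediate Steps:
X(S) = 2*S
g(G) = (1 + G)/(-39 + G) (g(G) = (G + 1)/(-39 + G) = (1 + G)/(-39 + G))
√(g(X(Y(1, 4))) - 10173) = √((1 + 2*3)/(-39 + 2*3) - 10173) = √((1 + 6)/(-39 + 6) - 10173) = √(7/(-33) - 10173) = √(-1/33*7 - 10173) = √(-7/33 - 10173) = √(-335716/33) = 2*I*√2769657/33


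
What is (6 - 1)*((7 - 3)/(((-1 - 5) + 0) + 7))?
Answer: 20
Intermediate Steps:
(6 - 1)*((7 - 3)/(((-1 - 5) + 0) + 7)) = 5*(4/((-6 + 0) + 7)) = 5*(4/(-6 + 7)) = 5*(4/1) = 5*(4*1) = 5*4 = 20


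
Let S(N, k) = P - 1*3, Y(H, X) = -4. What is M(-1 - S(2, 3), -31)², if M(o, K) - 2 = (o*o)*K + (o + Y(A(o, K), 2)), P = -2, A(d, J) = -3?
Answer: 244036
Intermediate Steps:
S(N, k) = -5 (S(N, k) = -2 - 1*3 = -2 - 3 = -5)
M(o, K) = -2 + o + K*o² (M(o, K) = 2 + ((o*o)*K + (o - 4)) = 2 + (o²*K + (-4 + o)) = 2 + (K*o² + (-4 + o)) = 2 + (-4 + o + K*o²) = -2 + o + K*o²)
M(-1 - S(2, 3), -31)² = (-2 + (-1 - 1*(-5)) - 31*(-1 - 1*(-5))²)² = (-2 + (-1 + 5) - 31*(-1 + 5)²)² = (-2 + 4 - 31*4²)² = (-2 + 4 - 31*16)² = (-2 + 4 - 496)² = (-494)² = 244036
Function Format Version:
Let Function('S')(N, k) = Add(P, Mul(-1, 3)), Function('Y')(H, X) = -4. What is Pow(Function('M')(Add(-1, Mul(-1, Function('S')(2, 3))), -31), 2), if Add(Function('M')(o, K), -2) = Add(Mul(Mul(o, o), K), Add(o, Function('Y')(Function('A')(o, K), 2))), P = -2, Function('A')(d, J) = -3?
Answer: 244036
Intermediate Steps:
Function('S')(N, k) = -5 (Function('S')(N, k) = Add(-2, Mul(-1, 3)) = Add(-2, -3) = -5)
Function('M')(o, K) = Add(-2, o, Mul(K, Pow(o, 2))) (Function('M')(o, K) = Add(2, Add(Mul(Mul(o, o), K), Add(o, -4))) = Add(2, Add(Mul(Pow(o, 2), K), Add(-4, o))) = Add(2, Add(Mul(K, Pow(o, 2)), Add(-4, o))) = Add(2, Add(-4, o, Mul(K, Pow(o, 2)))) = Add(-2, o, Mul(K, Pow(o, 2))))
Pow(Function('M')(Add(-1, Mul(-1, Function('S')(2, 3))), -31), 2) = Pow(Add(-2, Add(-1, Mul(-1, -5)), Mul(-31, Pow(Add(-1, Mul(-1, -5)), 2))), 2) = Pow(Add(-2, Add(-1, 5), Mul(-31, Pow(Add(-1, 5), 2))), 2) = Pow(Add(-2, 4, Mul(-31, Pow(4, 2))), 2) = Pow(Add(-2, 4, Mul(-31, 16)), 2) = Pow(Add(-2, 4, -496), 2) = Pow(-494, 2) = 244036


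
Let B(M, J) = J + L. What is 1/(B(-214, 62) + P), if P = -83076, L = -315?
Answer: -1/83329 ≈ -1.2001e-5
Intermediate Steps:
B(M, J) = -315 + J (B(M, J) = J - 315 = -315 + J)
1/(B(-214, 62) + P) = 1/((-315 + 62) - 83076) = 1/(-253 - 83076) = 1/(-83329) = -1/83329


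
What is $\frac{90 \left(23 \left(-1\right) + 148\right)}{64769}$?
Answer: $\frac{11250}{64769} \approx 0.17369$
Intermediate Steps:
$\frac{90 \left(23 \left(-1\right) + 148\right)}{64769} = 90 \left(-23 + 148\right) \frac{1}{64769} = 90 \cdot 125 \cdot \frac{1}{64769} = 11250 \cdot \frac{1}{64769} = \frac{11250}{64769}$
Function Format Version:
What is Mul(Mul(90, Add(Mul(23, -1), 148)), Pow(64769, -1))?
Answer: Rational(11250, 64769) ≈ 0.17369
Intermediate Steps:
Mul(Mul(90, Add(Mul(23, -1), 148)), Pow(64769, -1)) = Mul(Mul(90, Add(-23, 148)), Rational(1, 64769)) = Mul(Mul(90, 125), Rational(1, 64769)) = Mul(11250, Rational(1, 64769)) = Rational(11250, 64769)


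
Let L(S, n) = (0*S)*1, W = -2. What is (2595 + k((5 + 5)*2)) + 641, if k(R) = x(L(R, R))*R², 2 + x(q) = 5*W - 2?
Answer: -2364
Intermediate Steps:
L(S, n) = 0 (L(S, n) = 0*1 = 0)
x(q) = -14 (x(q) = -2 + (5*(-2) - 2) = -2 + (-10 - 2) = -2 - 12 = -14)
k(R) = -14*R²
(2595 + k((5 + 5)*2)) + 641 = (2595 - 14*4*(5 + 5)²) + 641 = (2595 - 14*(10*2)²) + 641 = (2595 - 14*20²) + 641 = (2595 - 14*400) + 641 = (2595 - 5600) + 641 = -3005 + 641 = -2364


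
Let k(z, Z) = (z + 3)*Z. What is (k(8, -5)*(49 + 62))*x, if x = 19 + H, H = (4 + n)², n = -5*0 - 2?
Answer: -140415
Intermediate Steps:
n = -2 (n = 0 - 2 = -2)
k(z, Z) = Z*(3 + z) (k(z, Z) = (3 + z)*Z = Z*(3 + z))
H = 4 (H = (4 - 2)² = 2² = 4)
x = 23 (x = 19 + 4 = 23)
(k(8, -5)*(49 + 62))*x = ((-5*(3 + 8))*(49 + 62))*23 = (-5*11*111)*23 = -55*111*23 = -6105*23 = -140415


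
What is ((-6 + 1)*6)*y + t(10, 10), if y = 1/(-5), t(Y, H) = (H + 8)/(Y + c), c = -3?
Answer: 60/7 ≈ 8.5714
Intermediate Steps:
t(Y, H) = (8 + H)/(-3 + Y) (t(Y, H) = (H + 8)/(Y - 3) = (8 + H)/(-3 + Y))
y = -⅕ ≈ -0.20000
((-6 + 1)*6)*y + t(10, 10) = ((-6 + 1)*6)*(-⅕) + (8 + 10)/(-3 + 10) = -5*6*(-⅕) + 18/7 = -30*(-⅕) + (⅐)*18 = 6 + 18/7 = 60/7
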